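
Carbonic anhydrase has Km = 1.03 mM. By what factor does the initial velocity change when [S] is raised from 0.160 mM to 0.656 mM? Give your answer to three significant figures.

2.89

Since Vmax cancels, v₂/v₁ = [S]₂(Km+[S]₁) / [S]₁(Km+[S]₂).
= 0.656×(1.03+0.160) / (0.160×(1.03+0.656)) = 0.7806/0.2698 = 2.89.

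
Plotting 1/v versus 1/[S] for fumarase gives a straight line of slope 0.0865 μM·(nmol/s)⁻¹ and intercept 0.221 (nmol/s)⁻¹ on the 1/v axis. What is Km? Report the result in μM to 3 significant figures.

y-intercept = 1/Vmax ⇒ Vmax = 4.52 nmol/s; slope = Km/Vmax ⇒ Km = slope × Vmax.
Km = 0.0865 × 4.52 = 0.391 μM.

0.391 μM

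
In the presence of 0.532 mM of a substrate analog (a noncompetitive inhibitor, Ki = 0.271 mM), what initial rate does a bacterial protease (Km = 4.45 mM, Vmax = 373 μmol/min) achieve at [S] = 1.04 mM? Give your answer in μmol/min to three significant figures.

With α = 1 + [I]/Ki = 1 + 0.532/0.271 = 2.963, the noncompetitive rate law is v = (Vmax/α)·[S] / (Km + [S]).
v = (373/2.963)×1.04 / (4.45 + 1.04) = 130.9/5.490 = 23.8 μmol/min.

23.8 μmol/min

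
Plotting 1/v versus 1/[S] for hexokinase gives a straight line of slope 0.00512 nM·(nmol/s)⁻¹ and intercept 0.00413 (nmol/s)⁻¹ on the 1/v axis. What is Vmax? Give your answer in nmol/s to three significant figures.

The y-intercept of a Lineweaver–Burk plot equals 1/Vmax, so Vmax = 1/0.00413 = 242 nmol/s.

242 nmol/s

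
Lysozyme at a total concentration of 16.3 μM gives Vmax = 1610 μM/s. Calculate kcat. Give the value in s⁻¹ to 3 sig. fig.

98.8 s⁻¹

kcat = Vmax/[E]total = 1610 μM/s / 16.3 μM = 98.8 s⁻¹.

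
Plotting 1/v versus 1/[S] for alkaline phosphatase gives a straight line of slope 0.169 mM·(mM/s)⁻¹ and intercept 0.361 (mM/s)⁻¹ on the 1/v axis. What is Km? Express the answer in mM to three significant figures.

0.468 mM

y-intercept = 1/Vmax ⇒ Vmax = 2.77 mM/s; slope = Km/Vmax ⇒ Km = slope × Vmax.
Km = 0.169 × 2.77 = 0.468 mM.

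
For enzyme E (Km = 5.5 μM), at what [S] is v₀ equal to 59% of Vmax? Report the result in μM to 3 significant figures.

v/Vmax = [S]/(Km+[S]) = 0.59, so [S] = Km·0.59/(1 − 0.59) = 5.5 × 1.439.
[S] = 7.91 μM.

7.91 μM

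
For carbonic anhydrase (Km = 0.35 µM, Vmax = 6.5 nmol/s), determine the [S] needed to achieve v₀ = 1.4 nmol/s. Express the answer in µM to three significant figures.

Rearranging v = Vmax[S]/(Km+[S]) gives [S] = Km·v/(Vmax − v).
[S] = 0.35 × 1.4 / (6.5 − 1.4) = 0.4900/5.100 = 0.0961 µM.

0.0961 µM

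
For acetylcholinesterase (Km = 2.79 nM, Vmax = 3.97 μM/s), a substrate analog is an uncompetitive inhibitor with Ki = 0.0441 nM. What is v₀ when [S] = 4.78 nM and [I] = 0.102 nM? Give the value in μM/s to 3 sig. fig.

With α = 1 + [I]/Ki = 1 + 0.102/0.0441 = 3.313, the uncompetitive rate law is v = (Vmax/α)·[S] / (Km/α + [S]).
v = (3.97/3.313)×4.78 / (2.79/3.313 + 4.78) = 5.728/5.622 = 1.02 μM/s.

1.02 μM/s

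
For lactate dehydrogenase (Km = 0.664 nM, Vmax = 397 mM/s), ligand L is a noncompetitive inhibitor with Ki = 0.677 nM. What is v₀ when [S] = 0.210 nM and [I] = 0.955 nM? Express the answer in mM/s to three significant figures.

With α = 1 + [I]/Ki = 1 + 0.955/0.677 = 2.411, the noncompetitive rate law is v = (Vmax/α)·[S] / (Km + [S]).
v = (397/2.411)×0.210 / (0.664 + 0.210) = 34.58/0.8740 = 39.6 mM/s.

39.6 mM/s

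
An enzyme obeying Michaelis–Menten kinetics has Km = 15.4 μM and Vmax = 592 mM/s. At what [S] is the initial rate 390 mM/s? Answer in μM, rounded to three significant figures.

Rearranging v = Vmax[S]/(Km+[S]) gives [S] = Km·v/(Vmax − v).
[S] = 15.4 × 390 / (592 − 390) = 6006/202.0 = 29.7 μM.

29.7 μM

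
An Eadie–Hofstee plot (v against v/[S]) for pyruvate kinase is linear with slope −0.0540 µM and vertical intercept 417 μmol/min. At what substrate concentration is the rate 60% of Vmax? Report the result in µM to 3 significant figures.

The Eadie–Hofstee slope gives Km = 0.0540 µM (slope = −Km).
v/Vmax = [S]/(Km+[S]) = 0.6 ⇒ [S] = Km·0.6/(1−0.6) = 0.0540 × 1.500 = 0.0810 µM.

0.0810 µM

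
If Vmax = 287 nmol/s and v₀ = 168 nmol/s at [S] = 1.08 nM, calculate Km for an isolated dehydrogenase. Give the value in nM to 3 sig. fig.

0.765 nM

v/Vmax = 168/287 = 0.5854 = [S]/(Km+[S]).
So Km + [S] = [S]/0.5854 = 1.845 nM, giving Km = 1.845 − 1.08 = 0.765 nM.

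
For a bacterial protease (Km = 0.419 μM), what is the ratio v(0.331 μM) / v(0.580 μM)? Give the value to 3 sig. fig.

0.760

The fractional saturations are [S]/(Km+[S]) = 0.580/0.9990 = 0.5806 and 0.331/0.7500 = 0.4413.
v₂/v₁ is just their ratio: 0.4413/0.5806 = 0.760.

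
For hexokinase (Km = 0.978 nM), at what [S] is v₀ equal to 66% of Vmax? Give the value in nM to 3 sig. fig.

v/Vmax = [S]/(Km+[S]) = 0.66, so [S] = Km·0.66/(1 − 0.66) = 0.978 × 1.941.
[S] = 1.90 nM.

1.90 nM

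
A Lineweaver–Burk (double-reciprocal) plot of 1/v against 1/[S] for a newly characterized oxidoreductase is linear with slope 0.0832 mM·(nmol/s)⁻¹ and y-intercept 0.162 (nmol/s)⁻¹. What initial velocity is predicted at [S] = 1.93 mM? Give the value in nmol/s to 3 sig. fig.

4.88 nmol/s

The y-intercept is 1/Vmax, so Vmax = 1/0.162 = 6.17 nmol/s.
The slope is Km/Vmax, so Km = 0.0832 × 6.17 = 0.514 mM.
Then v = 6.17 × 1.93/(0.514 + 1.93) = 4.88 nmol/s.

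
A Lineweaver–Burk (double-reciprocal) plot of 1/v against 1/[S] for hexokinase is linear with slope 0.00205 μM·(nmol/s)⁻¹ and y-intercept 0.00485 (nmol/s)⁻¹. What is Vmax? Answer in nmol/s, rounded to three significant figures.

The y-intercept of a Lineweaver–Burk plot equals 1/Vmax, so Vmax = 1/0.00485 = 206 nmol/s.

206 nmol/s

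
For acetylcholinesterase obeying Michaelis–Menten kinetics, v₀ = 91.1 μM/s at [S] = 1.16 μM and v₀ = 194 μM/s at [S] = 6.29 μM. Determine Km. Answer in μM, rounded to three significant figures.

2.16 μM

In reciprocal form, 1/v = (Km/Vmax)·(1/[S]) + 1/Vmax. The two points give (1/[S], 1/v) = (0.8621, 0.01098) and (0.1590, 0.005155).
Slope = (0.01098 − 0.005155)/(0.8621 − 0.1590) = 0.008281; intercept = 0.01098 − 0.008281×0.8621 = 0.003838.
Vmax = 1/intercept = 261 μM/s; Km = slope × Vmax = 0.008281 × 261 = 2.16 μM.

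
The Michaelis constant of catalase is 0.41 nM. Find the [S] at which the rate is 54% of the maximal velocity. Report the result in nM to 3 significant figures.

v/Vmax = [S]/(Km+[S]) = 0.54, so [S] = Km·0.54/(1 − 0.54) = 0.41 × 1.174.
[S] = 0.481 nM.

0.481 nM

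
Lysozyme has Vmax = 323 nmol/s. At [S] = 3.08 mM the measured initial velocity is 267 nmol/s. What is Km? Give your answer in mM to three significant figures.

0.646 mM

v/Vmax = 267/323 = 0.8266 = [S]/(Km+[S]).
So Km + [S] = [S]/0.8266 = 3.726 mM, giving Km = 3.726 − 3.08 = 0.646 mM.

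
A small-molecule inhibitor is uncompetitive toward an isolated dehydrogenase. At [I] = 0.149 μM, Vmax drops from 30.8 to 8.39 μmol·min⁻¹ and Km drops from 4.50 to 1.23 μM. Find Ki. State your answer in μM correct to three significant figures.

Uncompetitive: Vmax,app = Vmax/α (and Km,app = Km/α) with α = 1 + [I]/Ki.
α = Vmax/Vmax,app = 30.8/8.39 = 3.671.
Since α = 1 + [I]/Ki, [I]/Ki = 3.671 − 1 = 2.671 and Ki = 0.149/2.671 = 0.0558 μM.

0.0558 μM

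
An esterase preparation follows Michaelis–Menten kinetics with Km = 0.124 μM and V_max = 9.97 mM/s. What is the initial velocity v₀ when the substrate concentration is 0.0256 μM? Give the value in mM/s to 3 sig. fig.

[S]/(Km+[S]) = 0.0256/0.1496 = 0.1711, the fractional saturation.
v = 0.1711 × Vmax = 0.1711 × 9.97 = 1.71 mM/s.

1.71 mM/s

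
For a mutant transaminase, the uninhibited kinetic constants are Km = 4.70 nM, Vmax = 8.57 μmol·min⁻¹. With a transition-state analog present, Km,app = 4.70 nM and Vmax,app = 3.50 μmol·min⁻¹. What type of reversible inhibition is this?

noncompetitive

Vmax decreases (8.57 → 3.50 μmol·min⁻¹) while Km is unchanged — pure noncompetitive inhibition.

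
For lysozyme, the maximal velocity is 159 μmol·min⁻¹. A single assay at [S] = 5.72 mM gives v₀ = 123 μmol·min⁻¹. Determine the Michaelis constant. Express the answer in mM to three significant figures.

1.67 mM

From v = Vmax[S]/(Km+[S]), Km = [S](Vmax − v)/v.
Km = 5.72 × (159 − 123) / 123 = 205.9/123 = 1.67 mM.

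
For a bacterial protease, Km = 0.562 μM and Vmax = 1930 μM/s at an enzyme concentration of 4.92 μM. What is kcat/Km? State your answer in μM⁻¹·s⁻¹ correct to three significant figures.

kcat = Vmax/[E]total = 1930/4.92 = 392 s⁻¹.
kcat/Km = 392/0.562 = 698 μM⁻¹·s⁻¹.

698 μM⁻¹·s⁻¹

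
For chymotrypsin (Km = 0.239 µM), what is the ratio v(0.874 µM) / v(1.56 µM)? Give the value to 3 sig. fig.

0.906

Since Vmax cancels, v₂/v₁ = [S]₂(Km+[S]₁) / [S]₁(Km+[S]₂).
= 0.874×(0.239+1.56) / (1.56×(0.239+0.874)) = 1.572/1.736 = 0.906.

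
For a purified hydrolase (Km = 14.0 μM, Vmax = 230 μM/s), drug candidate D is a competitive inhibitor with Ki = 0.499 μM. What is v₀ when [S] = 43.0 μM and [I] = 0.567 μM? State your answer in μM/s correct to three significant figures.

136 μM/s

With α = 1 + [I]/Ki = 1 + 0.567/0.499 = 2.136, the competitive rate law is v = Vmax[S] / (αKm + [S]).
v = 230×43.0 / (2.136×14.0 + 43.0) = 9890/72.91 = 136 μM/s.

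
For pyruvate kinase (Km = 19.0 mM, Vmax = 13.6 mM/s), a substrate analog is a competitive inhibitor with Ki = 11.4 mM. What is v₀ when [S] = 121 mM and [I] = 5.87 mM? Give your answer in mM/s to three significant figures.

α = 1 + [I]/Ki = 1 + 5.87/11.4 = 1.515.
For a competitive inhibitor, Vmax is unchanged and the apparent Km becomes α·Km: Km,app = 28.8 mM, Vmax,app = 13.6 mM/s.
v = Vmax,app·[S]/(Km,app + [S]) = 13.6 × 121/(28.8 + 121) = 11.0 mM/s.

11.0 mM/s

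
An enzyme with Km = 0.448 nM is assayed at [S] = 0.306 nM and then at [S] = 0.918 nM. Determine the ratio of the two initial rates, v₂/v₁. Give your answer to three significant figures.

1.66

Since Vmax cancels, v₂/v₁ = [S]₂(Km+[S]₁) / [S]₁(Km+[S]₂).
= 0.918×(0.448+0.306) / (0.306×(0.448+0.918)) = 0.6922/0.4180 = 1.66.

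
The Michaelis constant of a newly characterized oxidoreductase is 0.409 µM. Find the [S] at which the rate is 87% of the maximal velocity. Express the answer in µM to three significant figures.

v/Vmax = [S]/(Km+[S]) = 0.87, so [S] = Km·0.87/(1 − 0.87) = 0.409 × 6.692.
[S] = 2.74 µM.

2.74 µM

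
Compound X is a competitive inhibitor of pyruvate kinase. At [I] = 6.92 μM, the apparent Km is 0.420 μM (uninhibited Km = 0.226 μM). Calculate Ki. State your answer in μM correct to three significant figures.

8.06 μM

Competitive: Km,app = α·Km with α = 1 + [I]/Ki.
α = Km,app/Km = 0.420/0.226 = 1.858.
Since α = 1 + [I]/Ki, [I]/Ki = 1.858 − 1 = 0.8584 and Ki = 6.92/0.8584 = 8.06 μM.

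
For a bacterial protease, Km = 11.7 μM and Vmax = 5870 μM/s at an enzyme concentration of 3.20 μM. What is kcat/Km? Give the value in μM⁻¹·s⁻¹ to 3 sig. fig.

157 μM⁻¹·s⁻¹

kcat = Vmax/[E]total = 5870/3.20 = 1830 s⁻¹.
kcat/Km = 1830/11.7 = 157 μM⁻¹·s⁻¹.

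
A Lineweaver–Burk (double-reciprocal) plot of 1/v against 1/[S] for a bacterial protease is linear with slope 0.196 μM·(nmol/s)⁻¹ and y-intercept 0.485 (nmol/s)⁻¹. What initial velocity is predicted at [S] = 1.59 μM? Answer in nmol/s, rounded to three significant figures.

1.64 nmol/s

The y-intercept is 1/Vmax, so Vmax = 1/0.485 = 2.06 nmol/s.
The slope is Km/Vmax, so Km = 0.196 × 2.06 = 0.404 μM.
Then v = 2.06 × 1.59/(0.404 + 1.59) = 1.64 nmol/s.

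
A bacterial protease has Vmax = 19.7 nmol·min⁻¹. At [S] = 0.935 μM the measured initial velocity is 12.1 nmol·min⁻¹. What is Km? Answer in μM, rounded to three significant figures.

0.587 μM

From v = Vmax[S]/(Km+[S]), Km = [S](Vmax − v)/v.
Km = 0.935 × (19.7 − 12.1) / 12.1 = 7.106/12.1 = 0.587 μM.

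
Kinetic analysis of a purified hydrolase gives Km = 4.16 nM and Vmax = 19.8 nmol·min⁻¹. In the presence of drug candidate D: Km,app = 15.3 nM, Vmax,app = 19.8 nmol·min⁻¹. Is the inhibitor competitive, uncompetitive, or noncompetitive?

competitive

Km increases (4.16 → 15.3 nM) while Vmax is unchanged — the hallmark of competitive inhibition.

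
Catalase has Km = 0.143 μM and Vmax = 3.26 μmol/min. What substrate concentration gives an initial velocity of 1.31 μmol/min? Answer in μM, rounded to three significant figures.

Rearranging v = Vmax[S]/(Km+[S]) gives [S] = Km·v/(Vmax − v).
[S] = 0.143 × 1.31 / (3.26 − 1.31) = 0.1873/1.950 = 0.0961 μM.

0.0961 μM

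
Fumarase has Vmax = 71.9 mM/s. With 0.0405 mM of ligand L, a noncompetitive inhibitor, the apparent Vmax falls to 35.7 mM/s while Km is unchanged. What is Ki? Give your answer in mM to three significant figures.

Noncompetitive: Vmax,app = Vmax/α with α = 1 + [I]/Ki.
α = Vmax/Vmax,app = 71.9/35.7 = 2.014.
Since α = 1 + [I]/Ki, [I]/Ki = 2.014 − 1 = 1.014 and Ki = 0.0405/1.014 = 0.0399 mM.

0.0399 mM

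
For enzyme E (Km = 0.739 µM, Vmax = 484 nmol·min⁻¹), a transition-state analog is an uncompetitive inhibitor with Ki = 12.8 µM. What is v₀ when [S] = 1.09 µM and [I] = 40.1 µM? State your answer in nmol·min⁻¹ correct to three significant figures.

101 nmol·min⁻¹

α = 1 + [I]/Ki = 1 + 40.1/12.8 = 4.133.
For an uncompetitive inhibitor, both parameters are divided by α, giving Vmax/α and Km/α: Km,app = 0.179 µM, Vmax,app = 117 nmol·min⁻¹.
v = Vmax,app·[S]/(Km,app + [S]) = 117 × 1.09/(0.179 + 1.09) = 101 nmol·min⁻¹.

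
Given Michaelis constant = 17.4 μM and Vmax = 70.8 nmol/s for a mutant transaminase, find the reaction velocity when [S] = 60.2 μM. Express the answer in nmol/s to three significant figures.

54.9 nmol/s

[S]/(Km+[S]) = 60.2/77.60 = 0.7758, the fractional saturation.
v = 0.7758 × Vmax = 0.7758 × 70.8 = 54.9 nmol/s.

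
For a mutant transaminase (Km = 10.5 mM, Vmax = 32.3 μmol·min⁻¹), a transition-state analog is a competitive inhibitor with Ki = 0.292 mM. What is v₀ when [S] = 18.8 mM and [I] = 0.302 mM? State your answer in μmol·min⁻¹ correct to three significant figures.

With α = 1 + [I]/Ki = 1 + 0.302/0.292 = 2.034, the competitive rate law is v = Vmax[S] / (αKm + [S]).
v = 32.3×18.8 / (2.034×10.5 + 18.8) = 607.2/40.16 = 15.1 μmol·min⁻¹.

15.1 μmol·min⁻¹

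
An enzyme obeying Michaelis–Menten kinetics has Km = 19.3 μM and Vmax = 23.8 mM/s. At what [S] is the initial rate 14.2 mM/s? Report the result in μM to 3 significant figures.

28.5 μM

The required fractional saturation is v/Vmax = 14.2/23.8 = 0.5966.
Then [S]/(Km+[S]) = 0.5966 ⇒ [S] = 19.3 × 0.5966/(1 − 0.5966) = 28.5 μM.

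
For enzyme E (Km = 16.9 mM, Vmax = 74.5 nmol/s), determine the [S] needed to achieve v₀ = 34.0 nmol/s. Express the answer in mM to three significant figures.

14.2 mM

Rearranging v = Vmax[S]/(Km+[S]) gives [S] = Km·v/(Vmax − v).
[S] = 16.9 × 34.0 / (74.5 − 34.0) = 574.6/40.50 = 14.2 mM.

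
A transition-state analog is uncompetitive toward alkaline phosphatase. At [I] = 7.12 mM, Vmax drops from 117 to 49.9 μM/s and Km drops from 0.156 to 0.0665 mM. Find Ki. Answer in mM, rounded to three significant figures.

Uncompetitive: Vmax,app = Vmax/α (and Km,app = Km/α) with α = 1 + [I]/Ki.
α = Vmax/Vmax,app = 117/49.9 = 2.345.
Since α = 1 + [I]/Ki, [I]/Ki = 2.345 − 1 = 1.345 and Ki = 7.12/1.345 = 5.29 mM.

5.29 mM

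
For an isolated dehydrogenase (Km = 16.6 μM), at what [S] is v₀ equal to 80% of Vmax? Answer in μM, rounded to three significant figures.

66.4 μM

v/Vmax = [S]/(Km+[S]) = 0.8, so [S] = Km·0.8/(1 − 0.8) = 16.6 × 4.000.
[S] = 66.4 μM.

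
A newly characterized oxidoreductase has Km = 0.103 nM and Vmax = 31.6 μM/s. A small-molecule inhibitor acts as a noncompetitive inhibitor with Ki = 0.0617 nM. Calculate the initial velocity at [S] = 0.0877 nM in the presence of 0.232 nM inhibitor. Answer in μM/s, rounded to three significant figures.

α = 1 + [I]/Ki = 1 + 0.232/0.0617 = 4.760.
For a noncompetitive inhibitor, Vmax is reduced to Vmax/α while Km is unchanged: Km,app = 0.103 nM, Vmax,app = 6.64 μM/s.
v = Vmax,app·[S]/(Km,app + [S]) = 6.64 × 0.0877/(0.103 + 0.0877) = 3.05 μM/s.

3.05 μM/s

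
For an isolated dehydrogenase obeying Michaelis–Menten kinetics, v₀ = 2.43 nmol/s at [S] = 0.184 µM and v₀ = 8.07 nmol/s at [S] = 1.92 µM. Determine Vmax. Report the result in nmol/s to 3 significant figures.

10.7 nmol/s

From v = Vmax[S]/(Km+[S]), each point gives Vmax = v(Km+[S])/[S].
Equating: 2.43(Km+0.184)/0.184 = 8.07(Km+1.92)/1.92.
13.21·Km + 2.43 = 4.203·Km + 8.07, so (13.21 − 4.203)·Km = 8.07 − 2.43.
Km = 5.640/9.003 = 0.626 µM; then Vmax = 2.43(0.626+0.184)/0.184 = 10.7 nmol/s.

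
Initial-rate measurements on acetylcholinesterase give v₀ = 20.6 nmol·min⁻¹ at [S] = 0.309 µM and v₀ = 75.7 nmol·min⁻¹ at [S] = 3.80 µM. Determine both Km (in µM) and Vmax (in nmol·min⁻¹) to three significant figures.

From v = Vmax[S]/(Km+[S]), each point gives Vmax = v(Km+[S])/[S].
Equating: 20.6(Km+0.309)/0.309 = 75.7(Km+3.80)/3.80.
66.67·Km + 20.6 = 19.92·Km + 75.7, so (66.67 − 19.92)·Km = 75.7 − 20.6.
Km = 55.10/46.75 = 1.18 µM; then Vmax = 20.6(1.18+0.309)/0.309 = 99.2 nmol·min⁻¹.

Km = 1.18 µM; Vmax = 99.2 nmol·min⁻¹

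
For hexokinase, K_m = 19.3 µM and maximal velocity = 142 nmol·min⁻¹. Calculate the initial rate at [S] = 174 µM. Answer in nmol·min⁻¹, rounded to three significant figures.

128 nmol·min⁻¹

[S]/(Km+[S]) = 174/193.3 = 0.9002, the fractional saturation.
v = 0.9002 × Vmax = 0.9002 × 142 = 128 nmol·min⁻¹.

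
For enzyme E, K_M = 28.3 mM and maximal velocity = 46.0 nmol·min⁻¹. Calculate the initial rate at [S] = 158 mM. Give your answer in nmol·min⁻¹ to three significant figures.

v = Vmax·[S]/(Km + [S]) = 46.0 × 158 / (28.3 + 158)
  = 7268 / 186.3 = 39.0 nmol·min⁻¹.

39.0 nmol·min⁻¹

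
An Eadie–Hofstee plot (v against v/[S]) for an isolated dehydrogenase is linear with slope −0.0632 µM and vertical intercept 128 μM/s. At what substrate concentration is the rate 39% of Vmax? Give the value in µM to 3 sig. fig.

The Eadie–Hofstee slope gives Km = 0.0632 µM (slope = −Km).
v/Vmax = [S]/(Km+[S]) = 0.39 ⇒ [S] = Km·0.39/(1−0.39) = 0.0632 × 0.6393 = 0.0404 µM.

0.0404 µM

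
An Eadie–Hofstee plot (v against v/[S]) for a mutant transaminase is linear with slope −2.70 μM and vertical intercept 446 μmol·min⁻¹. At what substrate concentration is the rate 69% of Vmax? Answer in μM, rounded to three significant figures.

6.01 μM

The Eadie–Hofstee slope gives Km = 2.70 μM (slope = −Km).
v/Vmax = [S]/(Km+[S]) = 0.69 ⇒ [S] = Km·0.69/(1−0.69) = 2.70 × 2.226 = 6.01 μM.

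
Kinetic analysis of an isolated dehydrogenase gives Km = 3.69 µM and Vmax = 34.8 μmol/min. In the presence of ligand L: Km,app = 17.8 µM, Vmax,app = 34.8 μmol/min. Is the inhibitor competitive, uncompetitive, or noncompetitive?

Km increases (3.69 → 17.8 µM) while Vmax is unchanged — the hallmark of competitive inhibition.

competitive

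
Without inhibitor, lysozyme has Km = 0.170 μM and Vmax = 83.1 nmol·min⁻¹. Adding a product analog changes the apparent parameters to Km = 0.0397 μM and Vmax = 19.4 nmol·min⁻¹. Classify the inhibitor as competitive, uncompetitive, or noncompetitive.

uncompetitive

Both Km and Vmax decrease by the same factor (~4.28-fold) — characteristic of uncompetitive inhibition.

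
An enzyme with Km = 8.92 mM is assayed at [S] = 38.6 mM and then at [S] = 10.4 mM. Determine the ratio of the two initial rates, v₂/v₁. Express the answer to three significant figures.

Since Vmax cancels, v₂/v₁ = [S]₂(Km+[S]₁) / [S]₁(Km+[S]₂).
= 10.4×(8.92+38.6) / (38.6×(8.92+10.4)) = 494.2/745.8 = 0.663.

0.663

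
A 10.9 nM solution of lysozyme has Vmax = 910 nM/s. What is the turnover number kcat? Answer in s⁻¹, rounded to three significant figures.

kcat = Vmax/[E]total = 910 nM/s / 10.9 nM = 83.5 s⁻¹.

83.5 s⁻¹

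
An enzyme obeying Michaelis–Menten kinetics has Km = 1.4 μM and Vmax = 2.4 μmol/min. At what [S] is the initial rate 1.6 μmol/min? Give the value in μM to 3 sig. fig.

2.80 μM

Rearranging v = Vmax[S]/(Km+[S]) gives [S] = Km·v/(Vmax − v).
[S] = 1.4 × 1.6 / (2.4 − 1.6) = 2.240/0.8000 = 2.80 μM.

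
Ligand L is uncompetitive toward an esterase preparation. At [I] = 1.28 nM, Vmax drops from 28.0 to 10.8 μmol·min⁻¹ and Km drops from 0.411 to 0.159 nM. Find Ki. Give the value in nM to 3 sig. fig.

0.804 nM

Uncompetitive: Vmax,app = Vmax/α (and Km,app = Km/α) with α = 1 + [I]/Ki.
α = Vmax/Vmax,app = 28.0/10.8 = 2.593.
Since α = 1 + [I]/Ki, [I]/Ki = 2.593 − 1 = 1.593 and Ki = 1.28/1.593 = 0.804 nM.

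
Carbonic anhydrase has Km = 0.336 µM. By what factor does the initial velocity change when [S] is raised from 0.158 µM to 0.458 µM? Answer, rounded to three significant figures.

The fractional saturations are [S]/(Km+[S]) = 0.158/0.4940 = 0.3198 and 0.458/0.7940 = 0.5768.
v₂/v₁ is just their ratio: 0.5768/0.3198 = 1.80.

1.80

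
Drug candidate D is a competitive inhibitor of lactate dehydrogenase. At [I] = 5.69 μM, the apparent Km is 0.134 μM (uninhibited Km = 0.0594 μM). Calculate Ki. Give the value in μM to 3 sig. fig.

4.53 μM

Competitive: Km,app = α·Km with α = 1 + [I]/Ki.
α = Km,app/Km = 0.134/0.0594 = 2.256.
Since α = 1 + [I]/Ki, [I]/Ki = 2.256 − 1 = 1.256 and Ki = 5.69/1.256 = 4.53 μM.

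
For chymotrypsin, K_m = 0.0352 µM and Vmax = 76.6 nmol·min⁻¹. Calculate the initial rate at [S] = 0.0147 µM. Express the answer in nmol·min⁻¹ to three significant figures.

v = Vmax·[S]/(Km + [S]) = 76.6 × 0.0147 / (0.0352 + 0.0147)
  = 1.126 / 0.04990 = 22.6 nmol·min⁻¹.

22.6 nmol·min⁻¹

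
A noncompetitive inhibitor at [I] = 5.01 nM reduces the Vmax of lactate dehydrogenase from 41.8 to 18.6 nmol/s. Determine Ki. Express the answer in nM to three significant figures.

4.02 nM

Noncompetitive: Vmax,app = Vmax/α with α = 1 + [I]/Ki.
α = Vmax/Vmax,app = 41.8/18.6 = 2.247.
Ki = [I]/(α − 1) = 5.01/1.247 = 4.02 nM.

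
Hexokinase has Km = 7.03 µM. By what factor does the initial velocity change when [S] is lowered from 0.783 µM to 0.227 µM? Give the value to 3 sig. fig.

The fractional saturations are [S]/(Km+[S]) = 0.783/7.813 = 0.1002 and 0.227/7.257 = 0.03128.
v₂/v₁ is just their ratio: 0.03128/0.1002 = 0.312.

0.312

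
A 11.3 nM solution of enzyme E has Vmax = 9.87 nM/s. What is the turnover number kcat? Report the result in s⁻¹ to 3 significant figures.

kcat = Vmax/[E]total = 9.87 nM/s / 11.3 nM = 0.873 s⁻¹.

0.873 s⁻¹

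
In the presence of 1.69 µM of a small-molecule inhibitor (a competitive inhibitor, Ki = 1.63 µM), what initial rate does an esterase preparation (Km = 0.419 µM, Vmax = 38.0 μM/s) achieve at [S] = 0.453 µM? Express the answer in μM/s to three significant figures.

α = 1 + [I]/Ki = 1 + 1.69/1.63 = 2.037.
For a competitive inhibitor, Vmax is unchanged and the apparent Km becomes α·Km: Km,app = 0.853 µM, Vmax,app = 38.0 μM/s.
v = Vmax,app·[S]/(Km,app + [S]) = 38.0 × 0.453/(0.853 + 0.453) = 13.2 μM/s.

13.2 μM/s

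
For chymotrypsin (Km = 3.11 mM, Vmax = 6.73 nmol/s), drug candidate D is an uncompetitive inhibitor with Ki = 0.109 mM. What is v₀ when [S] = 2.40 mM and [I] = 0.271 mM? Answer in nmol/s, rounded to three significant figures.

α = 1 + [I]/Ki = 1 + 0.271/0.109 = 3.486.
For an uncompetitive inhibitor, both parameters are divided by α, giving Vmax/α and Km/α: Km,app = 0.892 mM, Vmax,app = 1.93 nmol/s.
v = Vmax,app·[S]/(Km,app + [S]) = 1.93 × 2.40/(0.892 + 2.40) = 1.41 nmol/s.

1.41 nmol/s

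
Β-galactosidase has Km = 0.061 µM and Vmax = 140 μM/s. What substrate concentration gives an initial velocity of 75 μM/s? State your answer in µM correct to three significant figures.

Rearranging v = Vmax[S]/(Km+[S]) gives [S] = Km·v/(Vmax − v).
[S] = 0.061 × 75 / (140 − 75) = 4.575/65.00 = 0.0704 µM.

0.0704 µM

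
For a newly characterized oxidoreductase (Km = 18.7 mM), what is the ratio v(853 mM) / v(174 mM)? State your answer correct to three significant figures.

1.08

Since Vmax cancels, v₂/v₁ = [S]₂(Km+[S]₁) / [S]₁(Km+[S]₂).
= 853×(18.7+174) / (174×(18.7+853)) = 164400/151700 = 1.08.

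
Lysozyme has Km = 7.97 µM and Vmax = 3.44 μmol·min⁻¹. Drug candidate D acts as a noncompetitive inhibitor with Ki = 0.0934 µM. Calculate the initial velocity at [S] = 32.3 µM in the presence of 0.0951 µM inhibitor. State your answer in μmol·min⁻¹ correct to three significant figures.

1.37 μmol·min⁻¹

α = 1 + [I]/Ki = 1 + 0.0951/0.0934 = 2.018.
For a noncompetitive inhibitor, Vmax is reduced to Vmax/α while Km is unchanged: Km,app = 7.97 µM, Vmax,app = 1.70 μmol·min⁻¹.
v = Vmax,app·[S]/(Km,app + [S]) = 1.70 × 32.3/(7.97 + 32.3) = 1.37 μmol·min⁻¹.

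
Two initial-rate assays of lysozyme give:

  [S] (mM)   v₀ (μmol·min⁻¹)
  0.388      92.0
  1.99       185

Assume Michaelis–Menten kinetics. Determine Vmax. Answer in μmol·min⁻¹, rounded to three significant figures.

245 μmol·min⁻¹

In reciprocal form, 1/v = (Km/Vmax)·(1/[S]) + 1/Vmax. The two points give (1/[S], 1/v) = (2.577, 0.01087) and (0.5025, 0.005405).
Slope = (0.01087 − 0.005405)/(2.577 − 0.5025) = 0.002634; intercept = 0.01087 − 0.002634×2.577 = 0.004082.
Vmax = 1/intercept = 245 μmol·min⁻¹; Km = slope × Vmax = 0.002634 × 245 = 0.645 mM.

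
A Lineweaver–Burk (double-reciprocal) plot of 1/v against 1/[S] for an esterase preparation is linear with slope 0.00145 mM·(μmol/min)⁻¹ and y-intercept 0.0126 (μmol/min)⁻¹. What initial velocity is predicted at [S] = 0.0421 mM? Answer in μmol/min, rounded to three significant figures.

21.3 μmol/min

The y-intercept is 1/Vmax, so Vmax = 1/0.0126 = 79.4 μmol/min.
The slope is Km/Vmax, so Km = 0.00145 × 79.4 = 0.115 mM.
Then v = 79.4 × 0.0421/(0.115 + 0.0421) = 21.3 μmol/min.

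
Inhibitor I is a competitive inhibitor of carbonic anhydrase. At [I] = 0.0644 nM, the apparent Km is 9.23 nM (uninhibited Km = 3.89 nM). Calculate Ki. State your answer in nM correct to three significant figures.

Competitive: Km,app = α·Km with α = 1 + [I]/Ki.
α = Km,app/Km = 9.23/3.89 = 2.373.
Ki = [I]/(α − 1) = 0.0644/1.373 = 0.0469 nM.

0.0469 nM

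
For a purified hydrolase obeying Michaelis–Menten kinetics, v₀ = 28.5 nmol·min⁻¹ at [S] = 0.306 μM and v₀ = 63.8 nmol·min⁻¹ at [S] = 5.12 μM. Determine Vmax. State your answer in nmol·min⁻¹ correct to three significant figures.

In reciprocal form, 1/v = (Km/Vmax)·(1/[S]) + 1/Vmax. The two points give (1/[S], 1/v) = (3.268, 0.03509) and (0.1953, 0.01567).
Slope = (0.03509 − 0.01567)/(3.268 − 0.1953) = 0.006318; intercept = 0.03509 − 0.006318×3.268 = 0.01444.
Vmax = 1/intercept = 69.3 nmol·min⁻¹; Km = slope × Vmax = 0.006318 × 69.3 = 0.438 μM.

69.3 nmol·min⁻¹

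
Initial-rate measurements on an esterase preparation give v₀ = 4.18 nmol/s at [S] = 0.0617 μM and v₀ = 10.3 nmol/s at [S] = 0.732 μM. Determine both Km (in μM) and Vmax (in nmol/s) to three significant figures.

From v = Vmax[S]/(Km+[S]), each point gives Vmax = v(Km+[S])/[S].
Equating: 4.18(Km+0.0617)/0.0617 = 10.3(Km+0.732)/0.732.
67.75·Km + 4.18 = 14.07·Km + 10.3, so (67.75 − 14.07)·Km = 10.3 − 4.18.
Km = 6.120/53.68 = 0.114 μM; then Vmax = 4.18(0.114+0.0617)/0.0617 = 11.9 nmol/s.

Km = 0.114 μM; Vmax = 11.9 nmol/s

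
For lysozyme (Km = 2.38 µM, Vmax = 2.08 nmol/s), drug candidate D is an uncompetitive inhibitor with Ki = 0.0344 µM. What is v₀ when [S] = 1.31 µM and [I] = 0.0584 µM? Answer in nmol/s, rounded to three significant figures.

0.461 nmol/s

α = 1 + [I]/Ki = 1 + 0.0584/0.0344 = 2.698.
For an uncompetitive inhibitor, both parameters are divided by α, giving Vmax/α and Km/α: Km,app = 0.882 µM, Vmax,app = 0.771 nmol/s.
v = Vmax,app·[S]/(Km,app + [S]) = 0.771 × 1.31/(0.882 + 1.31) = 0.461 nmol/s.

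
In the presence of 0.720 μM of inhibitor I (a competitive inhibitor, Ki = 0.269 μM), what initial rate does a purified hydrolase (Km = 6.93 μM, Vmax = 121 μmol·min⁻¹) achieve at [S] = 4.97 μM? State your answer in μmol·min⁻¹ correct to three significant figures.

α = 1 + [I]/Ki = 1 + 0.720/0.269 = 3.677.
For a competitive inhibitor, Vmax is unchanged and the apparent Km becomes α·Km: Km,app = 25.5 μM, Vmax,app = 121 μmol·min⁻¹.
v = Vmax,app·[S]/(Km,app + [S]) = 121 × 4.97/(25.5 + 4.97) = 19.8 μmol·min⁻¹.

19.8 μmol·min⁻¹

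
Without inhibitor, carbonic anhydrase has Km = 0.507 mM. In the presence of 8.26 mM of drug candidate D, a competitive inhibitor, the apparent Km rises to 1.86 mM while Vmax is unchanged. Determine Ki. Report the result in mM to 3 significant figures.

3.10 mM

Competitive: Km,app = α·Km with α = 1 + [I]/Ki.
α = Km,app/Km = 1.86/0.507 = 3.669.
Ki = [I]/(α − 1) = 8.26/2.669 = 3.10 mM.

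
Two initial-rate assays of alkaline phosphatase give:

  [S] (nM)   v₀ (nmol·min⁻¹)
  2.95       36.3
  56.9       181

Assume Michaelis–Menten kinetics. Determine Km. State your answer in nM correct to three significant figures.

In reciprocal form, 1/v = (Km/Vmax)·(1/[S]) + 1/Vmax. The two points give (1/[S], 1/v) = (0.3390, 0.02755) and (0.01757, 0.005525).
Slope = (0.02755 − 0.005525)/(0.3390 − 0.01757) = 0.06852; intercept = 0.02755 − 0.06852×0.3390 = 0.004321.
Vmax = 1/intercept = 231 nmol·min⁻¹; Km = slope × Vmax = 0.06852 × 231 = 15.9 nM.

15.9 nM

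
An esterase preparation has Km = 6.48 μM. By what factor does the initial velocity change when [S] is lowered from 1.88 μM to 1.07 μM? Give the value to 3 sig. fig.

0.630

Since Vmax cancels, v₂/v₁ = [S]₂(Km+[S]₁) / [S]₁(Km+[S]₂).
= 1.07×(6.48+1.88) / (1.88×(6.48+1.07)) = 8.945/14.19 = 0.630.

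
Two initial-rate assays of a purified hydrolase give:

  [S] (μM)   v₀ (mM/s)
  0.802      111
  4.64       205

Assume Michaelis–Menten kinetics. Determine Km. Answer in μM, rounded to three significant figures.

From v = Vmax[S]/(Km+[S]), each point gives Vmax = v(Km+[S])/[S].
Equating: 111(Km+0.802)/0.802 = 205(Km+4.64)/4.64.
138.4·Km + 111 = 44.18·Km + 205, so (138.4 − 44.18)·Km = 205 − 111.
Km = 94.00/94.22 = 0.998 μM; then Vmax = 111(0.998+0.802)/0.802 = 249 mM/s.

0.998 μM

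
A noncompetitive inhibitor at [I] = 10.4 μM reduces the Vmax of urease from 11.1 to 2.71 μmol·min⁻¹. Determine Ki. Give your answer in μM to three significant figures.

Noncompetitive: Vmax,app = Vmax/α with α = 1 + [I]/Ki.
α = Vmax/Vmax,app = 11.1/2.71 = 4.096.
Since α = 1 + [I]/Ki, [I]/Ki = 4.096 − 1 = 3.096 and Ki = 10.4/3.096 = 3.36 μM.

3.36 μM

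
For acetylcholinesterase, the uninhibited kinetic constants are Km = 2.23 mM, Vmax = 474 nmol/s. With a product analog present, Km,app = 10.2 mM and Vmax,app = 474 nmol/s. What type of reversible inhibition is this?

competitive

Km increases (2.23 → 10.2 mM) while Vmax is unchanged — the hallmark of competitive inhibition.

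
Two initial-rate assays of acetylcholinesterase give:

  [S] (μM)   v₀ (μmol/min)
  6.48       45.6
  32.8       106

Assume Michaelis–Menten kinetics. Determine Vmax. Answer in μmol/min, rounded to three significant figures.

157 μmol/min

From v = Vmax[S]/(Km+[S]), each point gives Vmax = v(Km+[S])/[S].
Equating: 45.6(Km+6.48)/6.48 = 106(Km+32.8)/32.8.
7.037·Km + 45.6 = 3.232·Km + 106, so (7.037 − 3.232)·Km = 106 − 45.6.
Km = 60.40/3.805 = 15.9 μM; then Vmax = 45.6(15.9+6.48)/6.48 = 157 μmol/min.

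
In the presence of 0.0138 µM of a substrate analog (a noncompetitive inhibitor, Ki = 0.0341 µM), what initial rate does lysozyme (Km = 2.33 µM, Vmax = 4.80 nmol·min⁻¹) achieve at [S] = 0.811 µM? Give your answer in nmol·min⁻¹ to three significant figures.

α = 1 + [I]/Ki = 1 + 0.0138/0.0341 = 1.405.
For a noncompetitive inhibitor, Vmax is reduced to Vmax/α while Km is unchanged: Km,app = 2.33 µM, Vmax,app = 3.42 nmol·min⁻¹.
v = Vmax,app·[S]/(Km,app + [S]) = 3.42 × 0.811/(2.33 + 0.811) = 0.882 nmol·min⁻¹.

0.882 nmol·min⁻¹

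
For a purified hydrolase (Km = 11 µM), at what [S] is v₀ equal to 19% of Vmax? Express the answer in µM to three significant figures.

v/Vmax = [S]/(Km+[S]) = 0.19, so [S] = Km·0.19/(1 − 0.19) = 11 × 0.2346.
[S] = 2.58 µM.

2.58 µM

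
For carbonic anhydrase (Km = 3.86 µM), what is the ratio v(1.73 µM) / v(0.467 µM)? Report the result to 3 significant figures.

The fractional saturations are [S]/(Km+[S]) = 0.467/4.327 = 0.1079 and 1.73/5.590 = 0.3095.
v₂/v₁ is just their ratio: 0.3095/0.1079 = 2.87.

2.87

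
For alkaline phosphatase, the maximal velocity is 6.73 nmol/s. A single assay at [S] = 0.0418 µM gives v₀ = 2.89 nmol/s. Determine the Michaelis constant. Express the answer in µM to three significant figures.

0.0555 µM

From v = Vmax[S]/(Km+[S]), Km = [S](Vmax − v)/v.
Km = 0.0418 × (6.73 − 2.89) / 2.89 = 0.1605/2.89 = 0.0555 µM.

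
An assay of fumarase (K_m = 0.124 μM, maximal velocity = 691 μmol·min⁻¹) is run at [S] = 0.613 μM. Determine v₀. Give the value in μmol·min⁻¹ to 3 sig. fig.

575 μmol·min⁻¹

v = Vmax·[S]/(Km + [S]) = 691 × 0.613 / (0.124 + 0.613)
  = 423.6 / 0.7370 = 575 μmol·min⁻¹.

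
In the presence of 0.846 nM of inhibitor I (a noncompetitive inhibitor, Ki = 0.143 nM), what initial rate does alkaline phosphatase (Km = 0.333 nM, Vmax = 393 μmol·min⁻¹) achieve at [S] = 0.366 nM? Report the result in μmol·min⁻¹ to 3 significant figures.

α = 1 + [I]/Ki = 1 + 0.846/0.143 = 6.916.
For a noncompetitive inhibitor, Vmax is reduced to Vmax/α while Km is unchanged: Km,app = 0.333 nM, Vmax,app = 56.8 μmol·min⁻¹.
v = Vmax,app·[S]/(Km,app + [S]) = 56.8 × 0.366/(0.333 + 0.366) = 29.8 μmol·min⁻¹.

29.8 μmol·min⁻¹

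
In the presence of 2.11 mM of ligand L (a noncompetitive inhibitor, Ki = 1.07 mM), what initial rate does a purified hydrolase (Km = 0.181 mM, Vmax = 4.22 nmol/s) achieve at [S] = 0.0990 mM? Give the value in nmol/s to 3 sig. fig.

With α = 1 + [I]/Ki = 1 + 2.11/1.07 = 2.972, the noncompetitive rate law is v = (Vmax/α)·[S] / (Km + [S]).
v = (4.22/2.972)×0.0990 / (0.181 + 0.0990) = 0.1406/0.2800 = 0.502 nmol/s.

0.502 nmol/s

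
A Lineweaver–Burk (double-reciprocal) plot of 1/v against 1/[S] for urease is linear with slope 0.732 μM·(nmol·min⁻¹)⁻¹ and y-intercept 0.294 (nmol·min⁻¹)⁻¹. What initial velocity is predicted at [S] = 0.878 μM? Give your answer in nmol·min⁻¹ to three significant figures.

0.887 nmol·min⁻¹

The y-intercept is 1/Vmax, so Vmax = 1/0.294 = 3.40 nmol·min⁻¹.
The slope is Km/Vmax, so Km = 0.732 × 3.40 = 2.49 μM.
Then v = 3.40 × 0.878/(2.49 + 0.878) = 0.887 nmol·min⁻¹.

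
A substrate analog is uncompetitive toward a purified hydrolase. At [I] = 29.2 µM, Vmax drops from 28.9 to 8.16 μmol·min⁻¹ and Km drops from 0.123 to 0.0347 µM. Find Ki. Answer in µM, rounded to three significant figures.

Uncompetitive: Vmax,app = Vmax/α (and Km,app = Km/α) with α = 1 + [I]/Ki.
α = Vmax/Vmax,app = 28.9/8.16 = 3.542.
Ki = [I]/(α − 1) = 29.2/2.542 = 11.5 µM.

11.5 µM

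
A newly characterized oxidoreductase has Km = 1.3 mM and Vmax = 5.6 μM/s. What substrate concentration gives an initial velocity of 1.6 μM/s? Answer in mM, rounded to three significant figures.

Rearranging v = Vmax[S]/(Km+[S]) gives [S] = Km·v/(Vmax − v).
[S] = 1.3 × 1.6 / (5.6 − 1.6) = 2.080/4.000 = 0.520 mM.

0.520 mM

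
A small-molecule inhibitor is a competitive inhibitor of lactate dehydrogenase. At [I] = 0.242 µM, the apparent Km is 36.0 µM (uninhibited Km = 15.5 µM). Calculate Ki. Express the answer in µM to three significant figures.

Competitive: Km,app = α·Km with α = 1 + [I]/Ki.
α = Km,app/Km = 36.0/15.5 = 2.323.
Since α = 1 + [I]/Ki, [I]/Ki = 2.323 − 1 = 1.323 and Ki = 0.242/1.323 = 0.183 µM.

0.183 µM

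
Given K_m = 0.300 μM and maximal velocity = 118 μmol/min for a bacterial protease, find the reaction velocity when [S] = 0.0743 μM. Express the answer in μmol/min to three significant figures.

[S]/(Km+[S]) = 0.0743/0.3743 = 0.1985, the fractional saturation.
v = 0.1985 × Vmax = 0.1985 × 118 = 23.4 μmol/min.

23.4 μmol/min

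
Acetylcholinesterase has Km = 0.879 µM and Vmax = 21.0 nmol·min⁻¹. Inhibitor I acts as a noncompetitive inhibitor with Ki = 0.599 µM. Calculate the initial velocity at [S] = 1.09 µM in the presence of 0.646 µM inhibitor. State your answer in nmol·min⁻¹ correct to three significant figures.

With α = 1 + [I]/Ki = 1 + 0.646/0.599 = 2.078, the noncompetitive rate law is v = (Vmax/α)·[S] / (Km + [S]).
v = (21.0/2.078)×1.09 / (0.879 + 1.09) = 11.01/1.969 = 5.59 nmol·min⁻¹.

5.59 nmol·min⁻¹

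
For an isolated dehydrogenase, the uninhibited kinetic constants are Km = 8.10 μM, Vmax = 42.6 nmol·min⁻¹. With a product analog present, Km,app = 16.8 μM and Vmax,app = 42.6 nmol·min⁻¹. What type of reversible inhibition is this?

Km increases (8.10 → 16.8 μM) while Vmax is unchanged — the hallmark of competitive inhibition.

competitive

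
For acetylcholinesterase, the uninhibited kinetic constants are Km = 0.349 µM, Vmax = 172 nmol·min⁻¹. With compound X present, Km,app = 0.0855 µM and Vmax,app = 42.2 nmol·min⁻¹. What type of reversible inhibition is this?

uncompetitive

Both Km and Vmax decrease by the same factor (~4.08-fold) — characteristic of uncompetitive inhibition.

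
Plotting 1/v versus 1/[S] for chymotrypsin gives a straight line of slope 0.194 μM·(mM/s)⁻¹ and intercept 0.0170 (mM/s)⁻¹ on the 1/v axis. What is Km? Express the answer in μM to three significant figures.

11.4 μM

y-intercept = 1/Vmax ⇒ Vmax = 58.8 mM/s; slope = Km/Vmax ⇒ Km = slope × Vmax.
Km = 0.194 × 58.8 = 11.4 μM.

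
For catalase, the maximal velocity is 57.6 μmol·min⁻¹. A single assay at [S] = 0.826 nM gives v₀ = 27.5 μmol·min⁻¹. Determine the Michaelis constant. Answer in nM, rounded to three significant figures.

v/Vmax = 27.5/57.6 = 0.4774 = [S]/(Km+[S]).
So Km + [S] = [S]/0.4774 = 1.730 nM, giving Km = 1.730 − 0.826 = 0.904 nM.

0.904 nM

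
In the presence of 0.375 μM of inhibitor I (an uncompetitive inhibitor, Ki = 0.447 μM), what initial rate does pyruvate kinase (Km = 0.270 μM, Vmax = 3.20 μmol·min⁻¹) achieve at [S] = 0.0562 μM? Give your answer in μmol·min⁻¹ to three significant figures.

α = 1 + [I]/Ki = 1 + 0.375/0.447 = 1.839.
For an uncompetitive inhibitor, both parameters are divided by α, giving Vmax/α and Km/α: Km,app = 0.147 μM, Vmax,app = 1.74 μmol·min⁻¹.
v = Vmax,app·[S]/(Km,app + [S]) = 1.74 × 0.0562/(0.147 + 0.0562) = 0.482 μmol·min⁻¹.

0.482 μmol·min⁻¹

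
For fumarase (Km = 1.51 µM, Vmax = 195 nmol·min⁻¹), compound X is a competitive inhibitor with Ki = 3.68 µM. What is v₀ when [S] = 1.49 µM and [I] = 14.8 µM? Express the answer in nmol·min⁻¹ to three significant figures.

With α = 1 + [I]/Ki = 1 + 14.8/3.68 = 5.022, the competitive rate law is v = Vmax[S] / (αKm + [S]).
v = 195×1.49 / (5.022×1.51 + 1.49) = 290.6/9.073 = 32.0 nmol·min⁻¹.

32.0 nmol·min⁻¹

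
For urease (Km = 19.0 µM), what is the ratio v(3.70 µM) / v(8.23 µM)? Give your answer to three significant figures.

The fractional saturations are [S]/(Km+[S]) = 8.23/27.23 = 0.3022 and 3.70/22.70 = 0.1630.
v₂/v₁ is just their ratio: 0.1630/0.3022 = 0.539.

0.539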